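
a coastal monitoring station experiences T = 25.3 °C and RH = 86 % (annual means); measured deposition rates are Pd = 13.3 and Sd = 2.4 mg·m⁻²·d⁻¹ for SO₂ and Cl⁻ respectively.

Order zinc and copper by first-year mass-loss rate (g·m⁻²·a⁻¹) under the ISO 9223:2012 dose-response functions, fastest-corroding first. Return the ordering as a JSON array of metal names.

["copper", "zinc"]

zinc: temperature factor f = -0.071·(15.3) = -1.0863
  SO₂ term: 0.0129·13.3^0.44·exp(0.046·86-1.0863) = 0.7102
  Cl⁻ term: 0.0175·2.4^0.57·exp(0.008·86+0.085·25.3) = 0.4926
  sum: 0.7102 + 0.4926 → r_corr = 1.203 μm/a
  mass loss = 1.203 μm/a × 7.14 g/cm³ = 8.588 g·m⁻²·a⁻¹
copper: temperature factor f = -0.080·(15.3) = -1.2240
  SO₂ term: 0.0053·13.3^0.26·exp(0.059·86-1.2240) = 0.4881
  Sd branch = 0.01025·Sd^0.27·e^(0.036·RH+0.049·T) = 0.9916 μm/a
  sum: 0.4881 + 0.9916 → r_corr = 1.48 μm/a
  mass loss = 1.48 μm/a × 8.96 g/cm³ = 13.26 g·m⁻²·a⁻¹
Ordering by g·m⁻²·a⁻¹: copper (13.3) > zinc (8.59)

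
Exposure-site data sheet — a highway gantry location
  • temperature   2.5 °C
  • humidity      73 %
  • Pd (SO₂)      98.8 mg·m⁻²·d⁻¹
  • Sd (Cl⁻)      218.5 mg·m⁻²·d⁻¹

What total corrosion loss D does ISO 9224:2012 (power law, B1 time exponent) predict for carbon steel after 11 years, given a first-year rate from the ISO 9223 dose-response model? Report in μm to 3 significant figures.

D(11) = 218 μm

carbon steel: f(T) = +0.150·(T−10) [T≤10 °C] = -1.1250
  SO₂ term: 1.77·98.8^0.52·exp(0.02·73-1.1250) = 26.96
  Sd branch = 0.102·Sd^0.62·e^(0.033·RH+0.04·T) = 35.38 μm/a
  sum: 26.96 + 35.38 → r_corr = 62.34 μm/a
Power-law: D(11) = r_corr · 11^0.523
  D(11) = 62.34 × 11^0.523 = 62.34 × 3.505 = 218.5 μm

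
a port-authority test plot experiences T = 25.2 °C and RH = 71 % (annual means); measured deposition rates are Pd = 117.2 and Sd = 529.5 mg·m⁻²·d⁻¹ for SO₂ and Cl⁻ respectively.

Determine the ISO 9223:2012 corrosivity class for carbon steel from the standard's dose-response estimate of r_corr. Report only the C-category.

carbon steel: f(T) = -0.054·(T−10) [T>10 °C] = -0.8208
  Pd branch = 1.77·Pd^0.52·e^(0.02·RH+f) = 38.37 μm/a
  Sd branch = 0.102·Sd^0.62·e^(0.033·RH+0.04·T) = 142.1 μm/a
  sum: 38.37 + 142.1 → r_corr = 180.5 μm/a
181 μm/a falls in (80, 200] for carbon steel → category C5

C5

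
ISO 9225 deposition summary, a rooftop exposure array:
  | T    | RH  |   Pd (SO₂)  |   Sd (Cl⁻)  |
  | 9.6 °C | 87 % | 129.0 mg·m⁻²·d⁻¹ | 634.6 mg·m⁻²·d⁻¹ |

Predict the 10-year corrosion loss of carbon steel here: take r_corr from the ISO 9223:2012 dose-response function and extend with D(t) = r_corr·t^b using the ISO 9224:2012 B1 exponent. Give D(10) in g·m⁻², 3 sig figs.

D(10) = 6.89e+03 g·m⁻²

carbon steel: T≤10 °C ⇒ hinge +0.150·(9.6−10) = -0.0600
  sulphur-dioxide contribution → 118.9 μm/a
  chloride contribution → 144.5 μm/a
  total first-year rate 263.3 μm/a
Power-law: D(10) = r_corr · 10^0.523
  D(10) = 263.3 × 10^0.523 = 263.3 × 3.334 = 878.1 μm
  Mass loss = 878.1 μm × 7.85 g/cm³ = 6893 g·m⁻²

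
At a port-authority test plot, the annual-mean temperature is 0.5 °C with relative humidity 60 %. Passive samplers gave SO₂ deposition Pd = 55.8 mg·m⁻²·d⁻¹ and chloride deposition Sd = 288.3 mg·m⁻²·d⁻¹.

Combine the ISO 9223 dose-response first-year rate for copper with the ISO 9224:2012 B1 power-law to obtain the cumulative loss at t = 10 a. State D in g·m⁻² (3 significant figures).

D(10) = 24.0 g·m⁻²

copper: f(T) = +0.126·(T−10) [T≤10 °C] = -1.1970
  SO₂ term: 0.0053·55.8^0.26·exp(0.059·60-1.1970) = 0.157
  Sd branch = 0.01025·Sd^0.27·e^(0.036·RH+0.049·T) = 0.4203 μm/a
  r_corr = 0.157 + 0.4203 = 0.5774 μm/a
Power-law: D(10) = r_corr · 10^0.667
  D(10) = 0.5774 × 10^0.667 = 0.5774 × 4.645 = 2.682 μm
  Mass loss = 2.682 μm × 8.96 g/cm³ = 24.03 g·m⁻²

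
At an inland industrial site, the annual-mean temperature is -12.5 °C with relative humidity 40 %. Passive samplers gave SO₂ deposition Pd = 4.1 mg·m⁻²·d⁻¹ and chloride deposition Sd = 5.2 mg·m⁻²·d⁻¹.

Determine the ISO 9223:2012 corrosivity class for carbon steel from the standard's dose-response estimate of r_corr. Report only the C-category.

carbon steel: T≤10 °C ⇒ hinge +0.150·(-12.5−10) = -3.3750
  Pd branch = 1.77·Pd^0.52·e^(0.02·RH+f) = 0.2807 μm/a
  Cl⁻ term: 0.102·5.2^0.62·exp(0.033·40+0.04·-12.5) = 0.6436
  sum: 0.2807 + 0.6436 → r_corr = 0.9244 μm/a
Category bounds: 0…1.3 μm/a bracket r_corr ⇒ C1

C1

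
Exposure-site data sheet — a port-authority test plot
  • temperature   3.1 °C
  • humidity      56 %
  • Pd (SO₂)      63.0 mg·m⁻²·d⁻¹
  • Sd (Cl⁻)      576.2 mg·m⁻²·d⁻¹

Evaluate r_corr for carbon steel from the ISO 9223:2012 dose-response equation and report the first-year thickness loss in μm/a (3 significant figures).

r_corr = 54.3 μm/a

carbon steel: T≤10 °C ⇒ hinge +0.150·(3.1−10) = -1.0350
  Pd branch = 1.77·Pd^0.52·e^(0.02·RH+f) = 16.62 μm/a
  Cl⁻ term: 0.102·576.2^0.62·exp(0.033·56+0.04·3.1) = 37.72
  r_corr = 16.62 + 37.72 = 54.34 μm/a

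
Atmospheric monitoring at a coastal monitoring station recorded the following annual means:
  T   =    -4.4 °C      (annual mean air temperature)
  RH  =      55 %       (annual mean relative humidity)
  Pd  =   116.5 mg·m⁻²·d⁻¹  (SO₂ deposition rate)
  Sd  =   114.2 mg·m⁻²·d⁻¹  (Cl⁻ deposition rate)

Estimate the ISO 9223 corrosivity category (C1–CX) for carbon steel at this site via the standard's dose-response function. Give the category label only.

C2

carbon steel: T≤10 °C ⇒ hinge +0.150·(-4.4−10) = -2.1600
  sulphur-dioxide contribution → 7.28 μm/a
  chloride contribution → 9.912 μm/a
  ⇒ r_corr(carbon steel) = 17.19 μm/a
ISO 9223 Table 2 (carbon steel): 1.3 < 17.2 ≤ 25 μm/a ⇒ C2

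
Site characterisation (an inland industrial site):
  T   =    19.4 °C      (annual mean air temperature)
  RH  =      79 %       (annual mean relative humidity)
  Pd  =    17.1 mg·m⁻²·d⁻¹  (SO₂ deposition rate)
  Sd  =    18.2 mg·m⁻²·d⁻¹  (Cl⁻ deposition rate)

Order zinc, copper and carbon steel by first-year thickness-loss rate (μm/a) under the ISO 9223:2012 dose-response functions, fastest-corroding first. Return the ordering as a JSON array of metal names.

zinc: temperature factor f = -0.071·(9.4) = -0.6674
  sulphur-dioxide contribution → 0.8739 μm/a
  chloride contribution → 0.8952 μm/a
  ⇒ r_corr(zinc) = 1.769 μm/a
copper: f(T) = -0.080·(T−10) [T>10 °C] = -0.7520
  sulphur-dioxide contribution → 0.5527 μm/a
  chloride contribution → 0.9975 μm/a
  ⇒ r_corr(copper) = 1.55 μm/a
carbon steel: T>10 °C ⇒ hinge -0.054·(19.4−10) = -0.5076
  sulphur-dioxide contribution → 22.64 μm/a
  chloride contribution → 18.16 μm/a
  ⇒ r_corr(carbon steel) = 40.8 μm/a
Ordering by μm/a: carbon steel (40.8) > zinc (1.77) > copper (1.55)

["carbon steel", "zinc", "copper"]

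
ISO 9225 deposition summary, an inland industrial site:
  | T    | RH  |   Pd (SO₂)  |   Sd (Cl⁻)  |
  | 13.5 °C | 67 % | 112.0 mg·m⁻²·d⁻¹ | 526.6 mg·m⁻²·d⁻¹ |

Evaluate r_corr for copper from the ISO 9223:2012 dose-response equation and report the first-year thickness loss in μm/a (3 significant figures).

r_corr = 1.91 μm/a

copper: T>10 °C ⇒ hinge -0.080·(13.5−10) = -0.2800
  Pd branch = 0.0053·Pd^0.26·e^(0.059·RH+f) = 0.7116 μm/a
  Cl⁻ term: 0.01025·526.6^0.27·exp(0.036·67+0.049·13.5) = 1.203
  r_corr = 0.7116 + 1.203 = 1.915 μm/a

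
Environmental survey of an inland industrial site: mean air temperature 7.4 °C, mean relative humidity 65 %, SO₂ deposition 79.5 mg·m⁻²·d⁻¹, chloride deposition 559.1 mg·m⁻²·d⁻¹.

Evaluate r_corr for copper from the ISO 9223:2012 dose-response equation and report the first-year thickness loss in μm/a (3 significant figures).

r_corr = 1.40 μm/a

copper: temperature factor f = +0.126·(-2.6) = -0.3276
  SO₂ term: 0.0053·79.5^0.26·exp(0.059·65-0.3276) = 0.5516
  Cl⁻ term: 0.01025·559.1^0.27·exp(0.036·65+0.049·7.4) = 0.8439
  sum: 0.5516 + 0.8439 → r_corr = 1.395 μm/a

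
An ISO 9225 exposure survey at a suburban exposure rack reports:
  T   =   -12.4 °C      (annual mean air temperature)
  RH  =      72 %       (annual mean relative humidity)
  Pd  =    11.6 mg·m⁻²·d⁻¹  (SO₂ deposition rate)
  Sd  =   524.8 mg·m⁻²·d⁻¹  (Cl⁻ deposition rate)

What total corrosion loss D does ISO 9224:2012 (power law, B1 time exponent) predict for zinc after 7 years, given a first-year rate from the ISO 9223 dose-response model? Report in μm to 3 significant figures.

zinc: temperature factor f = +0.038·(-22.4) = -0.8512
  Pd branch = 0.0129·Pd^0.44·e^(0.046·RH+f) = 0.4443 μm/a
  Cl⁻ term: 0.0175·524.8^0.57·exp(0.008·72+0.085·-12.4) = 0.3853
  r_corr = 0.4443 + 0.3853 = 0.8296 μm/a
ISO 9224: D(t) = r_corr · t^b with b = 0.813 (zinc, B1)
  D(7) = 0.8296 × 7^0.813 = 0.8296 × 4.865 = 4.036 μm

D(7) = 4.04 μm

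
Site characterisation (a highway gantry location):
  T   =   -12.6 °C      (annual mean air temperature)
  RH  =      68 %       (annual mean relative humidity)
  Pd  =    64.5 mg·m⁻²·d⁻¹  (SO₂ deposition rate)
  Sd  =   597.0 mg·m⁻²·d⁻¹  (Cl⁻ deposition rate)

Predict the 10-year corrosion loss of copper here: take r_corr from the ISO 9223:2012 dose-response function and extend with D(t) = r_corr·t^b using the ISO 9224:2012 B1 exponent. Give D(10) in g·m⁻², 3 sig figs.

D(10) = 17.0 g·m⁻²

copper: f(T) = +0.126·(T−10) [T≤10 °C] = -2.8476
  sulphur-dioxide contribution → 0.05017 μm/a
  chloride contribution → 0.3591 μm/a
  ⇒ r_corr(copper) = 0.4093 μm/a
Long-term exponent b (ISO 9224 Table 2, B1) = 0.667
  D(10) = 0.4093 × 10^0.667 = 0.4093 × 4.645 = 1.901 μm
  Mass loss = 1.901 μm × 8.96 g/cm³ = 17.04 g·m⁻²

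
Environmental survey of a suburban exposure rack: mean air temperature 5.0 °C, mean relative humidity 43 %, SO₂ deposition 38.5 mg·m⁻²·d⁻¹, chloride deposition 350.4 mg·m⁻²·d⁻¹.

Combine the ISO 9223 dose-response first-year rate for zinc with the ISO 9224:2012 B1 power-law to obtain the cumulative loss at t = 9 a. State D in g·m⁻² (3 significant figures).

D(9) = 61.8 g·m⁻²

zinc: temperature factor f = +0.038·(-5.0) = -0.1900
  SO₂ term: 0.0129·38.5^0.44·exp(0.046·43-0.1900) = 0.3843
  Cl⁻ term: 0.0175·350.4^0.57·exp(0.008·43+0.085·5.0) = 1.065
  r_corr = 0.3843 + 1.065 = 1.449 μm/a
ISO 9224: D(t) = r_corr · t^b with b = 0.813 (zinc, B1)
  D(9) = 1.449 × 9^0.813 = 1.449 × 5.968 = 8.65 μm
  Mass loss = 8.65 μm × 7.14 g/cm³ = 61.76 g·m⁻²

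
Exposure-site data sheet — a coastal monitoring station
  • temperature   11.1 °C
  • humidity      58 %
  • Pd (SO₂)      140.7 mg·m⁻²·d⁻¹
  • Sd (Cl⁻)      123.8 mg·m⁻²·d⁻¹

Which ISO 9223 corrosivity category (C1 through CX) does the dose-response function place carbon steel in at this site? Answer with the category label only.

C5

carbon steel: temperature factor f = -0.054·(1.1) = -0.0594
  Pd branch = 1.77·Pd^0.52·e^(0.02·RH+f) = 69.67 μm/a
  Sd branch = 0.102·Sd^0.62·e^(0.033·RH+0.04·T) = 21.39 μm/a
  r_corr = 69.67 + 21.39 = 91.06 μm/a
Category bounds: 80…200 μm/a bracket r_corr ⇒ C5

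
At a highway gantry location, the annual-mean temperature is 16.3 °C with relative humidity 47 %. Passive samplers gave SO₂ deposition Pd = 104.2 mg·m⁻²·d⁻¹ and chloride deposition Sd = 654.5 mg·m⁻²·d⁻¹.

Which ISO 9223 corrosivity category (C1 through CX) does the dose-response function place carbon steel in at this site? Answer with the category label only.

carbon steel: f(T) = -0.054·(T−10) [T>10 °C] = -0.3402
  Pd branch = 1.77·Pd^0.52·e^(0.02·RH+f) = 36.12 μm/a
  Sd branch = 0.102·Sd^0.62·e^(0.033·RH+0.04·T) = 51.43 μm/a
  r_corr = 36.12 + 51.43 = 87.55 μm/a
87.6 μm/a falls in (80, 200] for carbon steel → category C5

C5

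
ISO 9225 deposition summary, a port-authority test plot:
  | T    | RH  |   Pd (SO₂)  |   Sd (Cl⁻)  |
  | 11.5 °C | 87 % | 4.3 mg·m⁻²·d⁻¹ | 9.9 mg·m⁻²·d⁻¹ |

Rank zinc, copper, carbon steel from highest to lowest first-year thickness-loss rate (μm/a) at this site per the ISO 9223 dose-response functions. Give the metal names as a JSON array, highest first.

["carbon steel", "copper", "zinc"]

zinc: f(T) = -0.071·(T−10) [T>10 °C] = -0.1065
  Pd branch = 0.0129·Pd^0.44·e^(0.046·RH+f) = 1.205 μm/a
  Cl⁻ term: 0.0175·9.9^0.57·exp(0.008·87+0.085·11.5) = 0.3446
  r_corr = 1.205 + 0.3446 = 1.55 μm/a
copper: temperature factor f = -0.080·(1.5) = -0.1200
  Pd branch = 0.0053·Pd^0.26·e^(0.059·RH+f) = 1.164 μm/a
  Sd branch = 0.01025·Sd^0.27·e^(0.036·RH+0.049·T) = 0.7664 μm/a
  sum: 1.164 + 0.7664 → r_corr = 1.931 μm/a
carbon steel: T>10 °C ⇒ hinge -0.054·(11.5−10) = -0.0810
  Pd branch = 1.77·Pd^0.52·e^(0.02·RH+f) = 19.86 μm/a
  Sd branch = 0.102·Sd^0.62·e^(0.033·RH+0.04·T) = 11.82 μm/a
  sum: 19.86 + 11.82 → r_corr = 31.67 μm/a
Ordering by μm/a: carbon steel (31.7) > copper (1.93) > zinc (1.55)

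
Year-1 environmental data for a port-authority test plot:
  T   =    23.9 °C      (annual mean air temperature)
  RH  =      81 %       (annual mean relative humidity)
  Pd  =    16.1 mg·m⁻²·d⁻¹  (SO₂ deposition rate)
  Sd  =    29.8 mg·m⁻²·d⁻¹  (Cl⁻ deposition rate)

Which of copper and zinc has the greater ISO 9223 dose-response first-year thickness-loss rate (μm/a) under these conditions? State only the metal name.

copper: temperature factor f = -0.080·(13.9) = -1.1120
  sulphur-dioxide contribution → 0.4272 μm/a
  chloride contribution → 1.527 μm/a
  total first-year rate 1.954 μm/a
zinc: temperature factor f = -0.071·(13.9) = -0.9869
  sulphur-dioxide contribution → 0.6779 μm/a
  chloride contribution → 1.766 μm/a
  total first-year rate 2.444 μm/a
Ordering by μm/a: zinc (2.44) > copper (1.95)

zinc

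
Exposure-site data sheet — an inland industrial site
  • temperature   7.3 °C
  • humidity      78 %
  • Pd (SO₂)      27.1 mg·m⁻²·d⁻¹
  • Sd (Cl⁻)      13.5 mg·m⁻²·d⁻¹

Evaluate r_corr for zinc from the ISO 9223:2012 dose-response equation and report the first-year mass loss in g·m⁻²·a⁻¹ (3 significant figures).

r_corr = 14.7 g·m⁻²·a⁻¹

zinc: f(T) = +0.038·(T−10) [T≤10 °C] = -0.1026
  SO₂ term: 0.0129·27.1^0.44·exp(0.046·78-0.1026) = 1.798
  Cl⁻ term: 0.0175·13.5^0.57·exp(0.008·78+0.085·7.3) = 0.2678
  r_corr = 1.798 + 0.2678 = 2.066 μm/a
Convert to mass loss: 2.066 μm/a × 7.14 g/cm³ = 14.75 g·m⁻²·a⁻¹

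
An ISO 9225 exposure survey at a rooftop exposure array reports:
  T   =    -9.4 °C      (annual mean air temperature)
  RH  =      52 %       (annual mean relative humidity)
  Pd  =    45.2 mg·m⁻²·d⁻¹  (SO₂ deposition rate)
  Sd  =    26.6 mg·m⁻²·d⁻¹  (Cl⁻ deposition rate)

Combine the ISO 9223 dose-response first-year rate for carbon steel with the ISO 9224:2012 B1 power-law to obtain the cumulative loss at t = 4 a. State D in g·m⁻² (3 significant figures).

D(4) = 80.4 g·m⁻²

carbon steel: temperature factor f = +0.150·(-19.4) = -2.9100
  Pd branch = 1.77·Pd^0.52·e^(0.02·RH+f) = 1.979 μm/a
  Sd branch = 0.102·Sd^0.62·e^(0.033·RH+0.04·T) = 2.978 μm/a
  r_corr = 1.979 + 2.978 = 4.958 μm/a
Power-law: D(4) = r_corr · 4^0.523
  D(4) = 4.958 × 4^0.523 = 4.958 × 2.065 = 10.24 μm
  Mass loss = 10.24 μm × 7.85 g/cm³ = 80.36 g·m⁻²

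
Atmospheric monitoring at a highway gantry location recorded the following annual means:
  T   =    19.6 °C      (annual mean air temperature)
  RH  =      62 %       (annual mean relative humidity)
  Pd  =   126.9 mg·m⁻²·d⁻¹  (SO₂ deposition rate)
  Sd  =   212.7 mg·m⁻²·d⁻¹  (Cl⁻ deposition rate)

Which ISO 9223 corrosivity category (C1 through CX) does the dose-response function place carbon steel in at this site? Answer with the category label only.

carbon steel: T>10 °C ⇒ hinge -0.054·(19.6−10) = -0.5184
  Pd branch = 1.77·Pd^0.52·e^(0.02·RH+f) = 45.2 μm/a
  Cl⁻ term: 0.102·212.7^0.62·exp(0.033·62+0.04·19.6) = 47.96
  sum: 45.2 + 47.96 → r_corr = 93.16 μm/a
Category bounds: 80…200 μm/a bracket r_corr ⇒ C5

C5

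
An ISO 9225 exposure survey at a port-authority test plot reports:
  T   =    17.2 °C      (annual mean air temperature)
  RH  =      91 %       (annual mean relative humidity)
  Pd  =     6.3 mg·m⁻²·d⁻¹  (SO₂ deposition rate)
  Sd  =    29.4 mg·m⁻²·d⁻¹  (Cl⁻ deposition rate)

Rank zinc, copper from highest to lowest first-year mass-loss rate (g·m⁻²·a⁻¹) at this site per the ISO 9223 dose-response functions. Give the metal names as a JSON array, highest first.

["copper", "zinc"]

zinc: T>10 °C ⇒ hinge -0.071·(17.2−10) = -0.5112
  SO₂ term: 0.0129·6.3^0.44·exp(0.046·91-0.5112) = 1.144
  Cl⁻ term: 0.0175·29.4^0.57·exp(0.008·91+0.085·17.2) = 1.074
  r_corr = 1.144 + 1.074 = 2.218 μm/a
  mass loss = 2.218 μm/a × 7.14 g/cm³ = 15.83 g·m⁻²·a⁻¹
copper: T>10 °C ⇒ hinge -0.080·(17.2−10) = -0.5760
  SO₂ term: 0.0053·6.3^0.26·exp(0.059·91-0.5760) = 1.032
  Cl⁻ term: 0.01025·29.4^0.27·exp(0.036·91+0.049·17.2) = 1.57
  sum: 1.032 + 1.57 → r_corr = 2.602 μm/a
  mass loss = 2.602 μm/a × 8.96 g/cm³ = 23.32 g·m⁻²·a⁻¹
Ordering by g·m⁻²·a⁻¹: copper (23.3) > zinc (15.8)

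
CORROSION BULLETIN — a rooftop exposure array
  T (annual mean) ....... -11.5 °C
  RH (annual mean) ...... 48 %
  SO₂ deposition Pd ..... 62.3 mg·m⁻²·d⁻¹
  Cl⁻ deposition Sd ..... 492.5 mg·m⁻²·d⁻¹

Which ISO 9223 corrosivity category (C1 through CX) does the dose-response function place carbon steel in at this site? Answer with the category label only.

carbon steel: temperature factor f = +0.150·(-21.5) = -3.2250
  sulphur-dioxide contribution → 1.576 μm/a
  chloride contribution → 14.66 μm/a
  total first-year rate 16.23 μm/a
ISO 9223 Table 2 (carbon steel): 1.3 < 16.2 ≤ 25 μm/a ⇒ C2

C2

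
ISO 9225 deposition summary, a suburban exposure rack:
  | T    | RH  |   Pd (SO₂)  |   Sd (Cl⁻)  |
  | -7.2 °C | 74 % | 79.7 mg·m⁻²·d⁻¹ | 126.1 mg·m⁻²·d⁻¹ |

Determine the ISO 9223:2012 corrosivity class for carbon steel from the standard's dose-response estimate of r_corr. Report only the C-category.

carbon steel: temperature factor f = +0.150·(-17.2) = -2.5800
  Pd branch = 1.77·Pd^0.52·e^(0.02·RH+f) = 5.741 μm/a
  Sd branch = 0.102·Sd^0.62·e^(0.033·RH+0.04·T) = 17.64 μm/a
  r_corr = 5.741 + 17.64 = 23.38 μm/a
23.4 μm/a falls in (1.3, 25] for carbon steel → category C2

C2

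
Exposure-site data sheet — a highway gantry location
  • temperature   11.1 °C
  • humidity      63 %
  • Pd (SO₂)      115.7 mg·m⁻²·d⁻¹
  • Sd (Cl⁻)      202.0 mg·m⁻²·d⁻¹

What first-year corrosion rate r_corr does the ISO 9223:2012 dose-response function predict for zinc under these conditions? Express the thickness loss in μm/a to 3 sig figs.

zinc: T>10 °C ⇒ hinge -0.071·(11.1−10) = -0.0781
  sulphur-dioxide contribution → 1.75 μm/a
  chloride contribution → 1.534 μm/a
  ⇒ r_corr(zinc) = 3.284 μm/a

r_corr = 3.28 μm/a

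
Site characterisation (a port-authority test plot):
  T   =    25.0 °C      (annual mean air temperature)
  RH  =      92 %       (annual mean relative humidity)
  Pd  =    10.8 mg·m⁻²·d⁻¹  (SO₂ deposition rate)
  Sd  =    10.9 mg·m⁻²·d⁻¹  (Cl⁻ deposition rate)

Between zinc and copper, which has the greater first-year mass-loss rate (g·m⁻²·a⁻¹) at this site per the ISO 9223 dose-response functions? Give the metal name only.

copper

zinc: T>10 °C ⇒ hinge -0.071·(25.0−10) = -1.0650
  SO₂ term: 0.0129·10.8^0.44·exp(0.046·92-1.0650) = 0.8724
  Cl⁻ term: 0.0175·10.9^0.57·exp(0.008·92+0.085·25.0) = 1.194
  r_corr = 0.8724 + 1.194 = 2.066 μm/a
  mass loss = 2.066 μm/a × 7.14 g/cm³ = 14.75 g·m⁻²·a⁻¹
copper: f(T) = -0.080·(T−10) [T>10 °C] = -1.2000
  SO₂ term: 0.0053·10.8^0.26·exp(0.059·92-1.2000) = 0.6748
  Cl⁻ term: 0.01025·10.9^0.27·exp(0.036·92+0.049·25.0) = 1.825
  r_corr = 0.6748 + 1.825 = 2.5 μm/a
  mass loss = 2.5 μm/a × 8.96 g/cm³ = 22.4 g·m⁻²·a⁻¹
Ordering by g·m⁻²·a⁻¹: copper (22.4) > zinc (14.8)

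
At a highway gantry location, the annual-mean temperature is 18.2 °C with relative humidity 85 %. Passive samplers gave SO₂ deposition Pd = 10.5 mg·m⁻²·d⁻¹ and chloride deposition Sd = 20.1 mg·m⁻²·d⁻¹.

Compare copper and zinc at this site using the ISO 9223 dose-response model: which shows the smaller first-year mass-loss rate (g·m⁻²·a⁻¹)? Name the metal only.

copper: f(T) = -0.080·(T−10) [T>10 °C] = -0.6560
  sulphur-dioxide contribution → 0.7636 μm/a
  chloride contribution → 1.199 μm/a
  ⇒ r_corr(copper) = 1.963 μm/a
  mass loss = 1.963 μm/a × 8.96 g/cm³ = 17.59 g·m⁻²·a⁻¹
zinc: f(T) = -0.071·(T−10) [T>10 °C] = -0.5822
  sulphur-dioxide contribution → 1.012 μm/a
  chloride contribution → 0.8975 μm/a
  total first-year rate 1.909 μm/a
  mass loss = 1.909 μm/a × 7.14 g/cm³ = 13.63 g·m⁻²·a⁻¹
Ordering by g·m⁻²·a⁻¹: copper (17.6) > zinc (13.6)

zinc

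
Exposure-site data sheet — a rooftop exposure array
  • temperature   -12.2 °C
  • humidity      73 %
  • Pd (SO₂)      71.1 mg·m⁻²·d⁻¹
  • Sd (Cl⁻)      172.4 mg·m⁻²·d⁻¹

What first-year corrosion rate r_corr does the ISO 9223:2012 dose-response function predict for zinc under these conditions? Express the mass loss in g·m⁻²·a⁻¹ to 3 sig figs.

zinc: f(T) = +0.038·(T−10) [T≤10 °C] = -0.8436
  sulphur-dioxide contribution → 1.041 μm/a
  chloride contribution → 0.2095 μm/a
  total first-year rate 1.25 μm/a
Convert to mass loss: 1.25 μm/a × 7.14 g/cm³ = 8.928 g·m⁻²·a⁻¹

r_corr = 8.93 g·m⁻²·a⁻¹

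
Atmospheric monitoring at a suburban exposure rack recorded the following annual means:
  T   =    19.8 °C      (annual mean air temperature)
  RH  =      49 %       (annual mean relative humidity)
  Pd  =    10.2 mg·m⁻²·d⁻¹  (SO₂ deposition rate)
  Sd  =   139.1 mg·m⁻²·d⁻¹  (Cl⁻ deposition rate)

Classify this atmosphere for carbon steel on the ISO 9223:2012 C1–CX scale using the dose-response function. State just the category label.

carbon steel: temperature factor f = -0.054·(9.8) = -0.5292
  SO₂ term: 1.77·10.2^0.52·exp(0.02·49-0.5292) = 9.294
  Cl⁻ term: 0.102·139.1^0.62·exp(0.033·49+0.04·19.8) = 24.19
  sum: 9.294 + 24.19 → r_corr = 33.49 μm/a
Category bounds: 25…50 μm/a bracket r_corr ⇒ C3

C3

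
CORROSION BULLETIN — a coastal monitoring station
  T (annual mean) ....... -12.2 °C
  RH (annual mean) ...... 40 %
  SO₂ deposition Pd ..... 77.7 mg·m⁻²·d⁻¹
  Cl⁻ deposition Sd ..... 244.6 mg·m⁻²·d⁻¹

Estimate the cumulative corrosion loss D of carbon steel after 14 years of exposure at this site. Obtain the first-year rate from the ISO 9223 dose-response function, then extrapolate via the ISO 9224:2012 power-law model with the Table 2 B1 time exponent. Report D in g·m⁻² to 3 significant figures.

carbon steel: temperature factor f = +0.150·(-22.2) = -3.3300
  Pd branch = 1.77·Pd^0.52·e^(0.02·RH+f) = 1.356 μm/a
  Sd branch = 0.102·Sd^0.62·e^(0.033·RH+0.04·T) = 7.092 μm/a
  sum: 1.356 + 7.092 → r_corr = 8.448 μm/a
ISO 9224: D(t) = r_corr · t^b with b = 0.523 (carbon steel, B1)
  D(14) = 8.448 × 14^0.523 = 8.448 × 3.976 = 33.59 μm
  Mass loss = 33.59 μm × 7.85 g/cm³ = 263.7 g·m⁻²

D(14) = 264 g·m⁻²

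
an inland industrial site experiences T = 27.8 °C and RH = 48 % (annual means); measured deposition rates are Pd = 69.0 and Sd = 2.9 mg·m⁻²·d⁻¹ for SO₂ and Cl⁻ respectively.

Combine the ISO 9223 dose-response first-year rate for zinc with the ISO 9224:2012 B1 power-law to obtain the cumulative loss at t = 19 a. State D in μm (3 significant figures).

D(19) = 7.83 μm

zinc: f(T) = -0.071·(T−10) [T>10 °C] = -1.2638
  sulphur-dioxide contribution → 0.2137 μm/a
  chloride contribution → 0.5007 μm/a
  ⇒ r_corr(zinc) = 0.7144 μm/a
Power-law: D(19) = r_corr · 19^0.813
  D(19) = 0.7144 × 19^0.813 = 0.7144 × 10.96 = 7.827 μm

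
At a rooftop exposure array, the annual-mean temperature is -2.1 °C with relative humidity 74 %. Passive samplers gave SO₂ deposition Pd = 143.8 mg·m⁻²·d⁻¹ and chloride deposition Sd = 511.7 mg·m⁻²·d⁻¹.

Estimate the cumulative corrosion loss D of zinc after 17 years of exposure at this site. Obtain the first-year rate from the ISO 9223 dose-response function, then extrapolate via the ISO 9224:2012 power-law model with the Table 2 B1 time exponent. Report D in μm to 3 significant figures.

D(17) = 31.1 μm

zinc: f(T) = +0.038·(T−10) [T≤10 °C] = -0.4598
  sulphur-dioxide contribution → 2.181 μm/a
  chloride contribution → 0.9263 μm/a
  total first-year rate 3.107 μm/a
ISO 9224: D(t) = r_corr · t^b with b = 0.813 (zinc, B1)
  D(17) = 3.107 × 17^0.813 = 3.107 × 10.01 = 31.1 μm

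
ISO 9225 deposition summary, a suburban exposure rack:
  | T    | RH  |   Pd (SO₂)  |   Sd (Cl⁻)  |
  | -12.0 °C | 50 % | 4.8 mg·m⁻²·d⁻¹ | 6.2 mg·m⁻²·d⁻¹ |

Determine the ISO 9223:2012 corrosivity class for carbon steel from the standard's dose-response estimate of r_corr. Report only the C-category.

C2

carbon steel: f(T) = +0.150·(T−10) [T≤10 °C] = -3.3000
  SO₂ term: 1.77·4.8^0.52·exp(0.02·50-3.3000) = 0.4012
  Cl⁻ term: 0.102·6.2^0.62·exp(0.033·50+0.04·-12.0) = 1.019
  sum: 0.4012 + 1.019 → r_corr = 1.42 μm/a
ISO 9223 Table 2 (carbon steel): 1.3 < 1.42 ≤ 25 μm/a ⇒ C2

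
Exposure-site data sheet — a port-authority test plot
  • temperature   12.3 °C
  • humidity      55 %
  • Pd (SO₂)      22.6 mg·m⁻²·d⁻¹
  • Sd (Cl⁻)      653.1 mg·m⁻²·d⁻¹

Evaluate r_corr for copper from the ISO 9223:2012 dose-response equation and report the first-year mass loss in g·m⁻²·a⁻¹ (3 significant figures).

r_corr = 9.27 g·m⁻²·a⁻¹

copper: T>10 °C ⇒ hinge -0.080·(12.3−10) = -0.1840
  Pd branch = 0.0053·Pd^0.26·e^(0.059·RH+f) = 0.2545 μm/a
  Sd branch = 0.01025·Sd^0.27·e^(0.036·RH+0.049·T) = 0.7806 μm/a
  r_corr = 0.2545 + 0.7806 = 1.035 μm/a
Convert to mass loss: 1.035 μm/a × 8.96 g/cm³ = 9.275 g·m⁻²·a⁻¹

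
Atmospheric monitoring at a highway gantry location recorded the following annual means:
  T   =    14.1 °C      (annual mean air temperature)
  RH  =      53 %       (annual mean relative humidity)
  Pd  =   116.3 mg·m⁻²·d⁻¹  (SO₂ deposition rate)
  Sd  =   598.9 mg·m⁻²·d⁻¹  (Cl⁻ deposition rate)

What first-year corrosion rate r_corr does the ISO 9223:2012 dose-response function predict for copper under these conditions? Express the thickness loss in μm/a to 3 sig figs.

copper: temperature factor f = -0.080·(4.1) = -0.3280
  sulphur-dioxide contribution → 0.2999 μm/a
  chloride contribution → 0.775 μm/a
  ⇒ r_corr(copper) = 1.075 μm/a

r_corr = 1.07 μm/a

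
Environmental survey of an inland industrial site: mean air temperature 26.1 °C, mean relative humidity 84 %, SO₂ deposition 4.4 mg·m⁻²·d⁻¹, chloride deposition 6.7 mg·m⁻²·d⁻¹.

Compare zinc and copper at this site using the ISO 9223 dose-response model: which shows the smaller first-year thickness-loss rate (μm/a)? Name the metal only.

zinc

zinc: temperature factor f = -0.071·(16.1) = -1.1431
  Pd branch = 0.0129·Pd^0.44·e^(0.046·RH+f) = 0.3762 μm/a
  Sd branch = 0.0175·Sd^0.57·e^(0.008·RH+0.085·T) = 0.9316 μm/a
  r_corr = 0.3762 + 0.9316 = 1.308 μm/a
copper: temperature factor f = -0.080·(16.1) = -1.2880
  Pd branch = 0.0053·Pd^0.26·e^(0.059·RH+f) = 0.3052 μm/a
  Sd branch = 0.01025·Sd^0.27·e^(0.036·RH+0.049·T) = 1.266 μm/a
  r_corr = 0.3052 + 1.266 = 1.571 μm/a
Ordering by μm/a: copper (1.57) > zinc (1.31)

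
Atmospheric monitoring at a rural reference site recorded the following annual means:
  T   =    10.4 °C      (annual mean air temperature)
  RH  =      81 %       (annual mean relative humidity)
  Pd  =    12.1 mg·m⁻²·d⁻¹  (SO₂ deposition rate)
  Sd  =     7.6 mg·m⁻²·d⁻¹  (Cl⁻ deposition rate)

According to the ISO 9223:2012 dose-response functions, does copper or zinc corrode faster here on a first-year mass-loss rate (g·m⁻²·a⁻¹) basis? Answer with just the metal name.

copper

copper: temperature factor f = -0.080·(0.4) = -0.0320
  SO₂ term: 0.0053·12.1^0.26·exp(0.059·81-0.0320) = 1.168
  Sd branch = 0.01025·Sd^0.27·e^(0.036·RH+0.049·T) = 0.5448 μm/a
  r_corr = 1.168 + 0.5448 = 1.713 μm/a
  mass loss = 1.713 μm/a × 8.96 g/cm³ = 15.35 g·m⁻²·a⁻¹
zinc: temperature factor f = -0.071·(0.4) = -0.0284
  SO₂ term: 0.0129·12.1^0.44·exp(0.046·81-0.0284) = 1.559
  Sd branch = 0.0175·Sd^0.57·e^(0.008·RH+0.085·T) = 0.2573 μm/a
  sum: 1.559 + 0.2573 → r_corr = 1.816 μm/a
  mass loss = 1.816 μm/a × 7.14 g/cm³ = 12.97 g·m⁻²·a⁻¹
Ordering by g·m⁻²·a⁻¹: copper (15.3) > zinc (13)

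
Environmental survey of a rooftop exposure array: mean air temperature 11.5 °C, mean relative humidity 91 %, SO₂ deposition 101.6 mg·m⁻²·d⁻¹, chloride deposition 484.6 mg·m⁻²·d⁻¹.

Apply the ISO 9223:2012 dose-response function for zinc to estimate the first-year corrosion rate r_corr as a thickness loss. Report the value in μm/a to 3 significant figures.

zinc: temperature factor f = -0.071·(1.5) = -0.1065
  sulphur-dioxide contribution → 5.825 μm/a
  chloride contribution → 3.269 μm/a
  total first-year rate 9.094 μm/a

r_corr = 9.09 μm/a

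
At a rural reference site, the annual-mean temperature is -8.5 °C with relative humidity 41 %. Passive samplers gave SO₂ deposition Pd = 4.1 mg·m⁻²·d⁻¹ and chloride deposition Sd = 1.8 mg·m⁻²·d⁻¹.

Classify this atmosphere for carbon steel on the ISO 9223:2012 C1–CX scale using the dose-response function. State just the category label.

carbon steel: T≤10 °C ⇒ hinge +0.150·(-8.5−10) = -2.7750
  SO₂ term: 1.77·4.1^0.52·exp(0.02·41-2.7750) = 0.5219
  Cl⁻ term: 0.102·1.8^0.62·exp(0.033·41+0.04·-8.5) = 0.4044
  r_corr = 0.5219 + 0.4044 = 0.9263 μm/a
Category bounds: 0…1.3 μm/a bracket r_corr ⇒ C1

C1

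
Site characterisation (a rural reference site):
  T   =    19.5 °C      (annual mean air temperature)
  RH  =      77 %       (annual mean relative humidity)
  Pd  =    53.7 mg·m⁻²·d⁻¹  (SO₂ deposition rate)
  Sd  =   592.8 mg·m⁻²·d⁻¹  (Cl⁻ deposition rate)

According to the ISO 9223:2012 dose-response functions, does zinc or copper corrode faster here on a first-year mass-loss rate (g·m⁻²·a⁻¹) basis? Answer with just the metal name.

zinc

zinc: f(T) = -0.071·(T−10) [T>10 °C] = -0.6745
  SO₂ term: 0.0129·53.7^0.44·exp(0.046·77-0.6745) = 1.31
  Cl⁻ term: 0.0175·592.8^0.57·exp(0.008·77+0.085·19.5) = 6.471
  r_corr = 1.31 + 6.471 = 7.78 μm/a
  mass loss = 7.78 μm/a × 7.14 g/cm³ = 55.55 g·m⁻²·a⁻¹
copper: temperature factor f = -0.080·(9.5) = -0.7600
  SO₂ term: 0.0053·53.7^0.26·exp(0.059·77-0.7600) = 0.6562
  Cl⁻ term: 0.01025·592.8^0.27·exp(0.036·77+0.049·19.5) = 2.389
  sum: 0.6562 + 2.389 → r_corr = 3.045 μm/a
  mass loss = 3.045 μm/a × 8.96 g/cm³ = 27.29 g·m⁻²·a⁻¹
Ordering by g·m⁻²·a⁻¹: zinc (55.6) > copper (27.3)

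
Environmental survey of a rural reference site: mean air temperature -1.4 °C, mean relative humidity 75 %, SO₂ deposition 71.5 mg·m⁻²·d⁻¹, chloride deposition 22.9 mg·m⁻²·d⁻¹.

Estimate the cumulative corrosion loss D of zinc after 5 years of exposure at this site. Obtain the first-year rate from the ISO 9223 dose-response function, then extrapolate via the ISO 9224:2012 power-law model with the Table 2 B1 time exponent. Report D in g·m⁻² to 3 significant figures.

D(5) = 50.0 g·m⁻²

zinc: f(T) = +0.038·(T−10) [T≤10 °C] = -0.4332
  Pd branch = 0.0129·Pd^0.44·e^(0.046·RH+f) = 1.725 μm/a
  Cl⁻ term: 0.0175·22.9^0.57·exp(0.008·75+0.085·-1.4) = 0.1687
  r_corr = 1.725 + 0.1687 = 1.893 μm/a
ISO 9224: D(t) = r_corr · t^b with b = 0.813 (zinc, B1)
  D(5) = 1.893 × 5^0.813 = 1.893 × 3.701 = 7.006 μm
  Mass loss = 7.006 μm × 7.14 g/cm³ = 50.02 g·m⁻²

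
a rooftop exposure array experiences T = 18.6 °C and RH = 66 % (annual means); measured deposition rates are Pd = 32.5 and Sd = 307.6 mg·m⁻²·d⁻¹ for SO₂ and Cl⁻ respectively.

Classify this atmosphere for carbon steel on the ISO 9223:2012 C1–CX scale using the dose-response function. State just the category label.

C5

carbon steel: T>10 °C ⇒ hinge -0.054·(18.6−10) = -0.4644
  SO₂ term: 1.77·32.5^0.52·exp(0.02·66-0.4644) = 25.45
  Cl⁻ term: 0.102·307.6^0.62·exp(0.033·66+0.04·18.6) = 66.09
  sum: 25.45 + 66.09 → r_corr = 91.55 μm/a
ISO 9223 Table 2 (carbon steel): 80 < 91.5 ≤ 200 μm/a ⇒ C5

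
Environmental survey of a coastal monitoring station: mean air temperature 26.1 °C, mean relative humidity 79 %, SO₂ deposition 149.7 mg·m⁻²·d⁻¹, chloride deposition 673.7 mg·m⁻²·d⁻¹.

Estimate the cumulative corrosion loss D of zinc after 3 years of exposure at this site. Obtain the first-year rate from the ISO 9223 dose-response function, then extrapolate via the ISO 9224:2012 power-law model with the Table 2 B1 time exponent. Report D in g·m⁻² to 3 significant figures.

D(3) = 241 g·m⁻²

zinc: f(T) = -0.071·(T−10) [T>10 °C] = -1.1431
  sulphur-dioxide contribution → 1.411 μm/a
  chloride contribution → 12.39 μm/a
  ⇒ r_corr(zinc) = 13.81 μm/a
ISO 9224: D(t) = r_corr · t^b with b = 0.813 (zinc, B1)
  D(3) = 13.81 × 3^0.813 = 13.81 × 2.443 = 33.72 μm
  Mass loss = 33.72 μm × 7.14 g/cm³ = 240.8 g·m⁻²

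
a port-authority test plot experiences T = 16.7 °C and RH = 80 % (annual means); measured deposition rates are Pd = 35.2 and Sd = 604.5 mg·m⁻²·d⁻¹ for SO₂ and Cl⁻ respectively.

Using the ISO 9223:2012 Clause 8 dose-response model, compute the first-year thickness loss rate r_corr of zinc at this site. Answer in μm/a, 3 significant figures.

r_corr = 6.81 μm/a

zinc: T>10 °C ⇒ hinge -0.071·(16.7−10) = -0.4757
  Pd branch = 0.0129·Pd^0.44·e^(0.046·RH+f) = 1.523 μm/a
  Cl⁻ term: 0.0175·604.5^0.57·exp(0.008·80+0.085·16.7) = 5.283
  sum: 1.523 + 5.283 → r_corr = 6.806 μm/a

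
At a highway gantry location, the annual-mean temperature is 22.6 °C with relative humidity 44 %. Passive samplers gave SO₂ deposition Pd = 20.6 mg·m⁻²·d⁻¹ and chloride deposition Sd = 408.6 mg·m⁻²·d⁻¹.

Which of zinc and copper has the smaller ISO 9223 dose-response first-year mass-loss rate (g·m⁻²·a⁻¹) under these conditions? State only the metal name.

copper

zinc: f(T) = -0.071·(T−10) [T>10 °C] = -0.8946
  SO₂ term: 0.0129·20.6^0.44·exp(0.046·44-0.8946) = 0.1511
  Sd branch = 0.0175·Sd^0.57·e^(0.008·RH+0.085·T) = 5.232 μm/a
  sum: 0.1511 + 5.232 → r_corr = 5.383 μm/a
  mass loss = 5.383 μm/a × 7.14 g/cm³ = 38.43 g·m⁻²·a⁻¹
copper: f(T) = -0.080·(T−10) [T>10 °C] = -1.0080
  SO₂ term: 0.0053·20.6^0.26·exp(0.059·44-1.0080) = 0.05696
  Cl⁻ term: 0.01025·408.6^0.27·exp(0.036·44+0.049·22.6) = 0.7667
  r_corr = 0.05696 + 0.7667 = 0.8237 μm/a
  mass loss = 0.8237 μm/a × 8.96 g/cm³ = 7.38 g·m⁻²·a⁻¹
Ordering by g·m⁻²·a⁻¹: zinc (38.4) > copper (7.38)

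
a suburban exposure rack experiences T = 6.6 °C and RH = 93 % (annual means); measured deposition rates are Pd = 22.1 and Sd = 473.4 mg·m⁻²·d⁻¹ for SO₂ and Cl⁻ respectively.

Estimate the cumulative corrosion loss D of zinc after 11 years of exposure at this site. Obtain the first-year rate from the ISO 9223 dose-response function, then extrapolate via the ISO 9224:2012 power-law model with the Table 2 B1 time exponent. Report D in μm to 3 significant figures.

D(11) = 37.6 μm

zinc: temperature factor f = +0.038·(-3.4) = -0.1292
  Pd branch = 0.0129·Pd^0.44·e^(0.046·RH+f) = 3.191 μm/a
  Sd branch = 0.0175·Sd^0.57·e^(0.008·RH+0.085·T) = 2.161 μm/a
  r_corr = 3.191 + 2.161 = 5.352 μm/a
Power-law: D(11) = r_corr · 11^0.813
  D(11) = 5.352 × 11^0.813 = 5.352 × 7.025 = 37.6 μm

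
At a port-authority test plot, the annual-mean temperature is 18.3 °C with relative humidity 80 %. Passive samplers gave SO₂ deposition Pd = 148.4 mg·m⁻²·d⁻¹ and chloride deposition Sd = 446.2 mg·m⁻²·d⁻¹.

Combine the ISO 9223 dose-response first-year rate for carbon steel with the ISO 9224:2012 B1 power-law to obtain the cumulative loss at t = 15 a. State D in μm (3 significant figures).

carbon steel: temperature factor f = -0.054·(8.3) = -0.4482
  SO₂ term: 1.77·148.4^0.52·exp(0.02·80-0.4482) = 75.39
  Sd branch = 0.102·Sd^0.62·e^(0.033·RH+0.04·T) = 130.5 μm/a
  r_corr = 75.39 + 130.5 = 205.9 μm/a
Long-term exponent b (ISO 9224 Table 2, B1) = 0.523
  D(15) = 205.9 × 15^0.523 = 205.9 × 4.122 = 848.8 μm

D(15) = 849 μm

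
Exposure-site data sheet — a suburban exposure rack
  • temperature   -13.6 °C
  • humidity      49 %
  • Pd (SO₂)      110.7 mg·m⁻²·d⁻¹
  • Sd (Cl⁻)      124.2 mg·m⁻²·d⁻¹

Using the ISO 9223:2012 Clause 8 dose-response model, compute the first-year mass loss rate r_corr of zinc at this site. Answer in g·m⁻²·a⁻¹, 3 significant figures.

zinc: T≤10 °C ⇒ hinge +0.038·(-13.6−10) = -0.8968
  SO₂ term: 0.0129·110.7^0.44·exp(0.046·49-0.8968) = 0.3976
  Sd branch = 0.0175·Sd^0.57·e^(0.008·RH+0.085·T) = 0.1273 μm/a
  sum: 0.3976 + 0.1273 → r_corr = 0.5249 μm/a
Convert to mass loss: 0.5249 μm/a × 7.14 g/cm³ = 3.748 g·m⁻²·a⁻¹

r_corr = 3.75 g·m⁻²·a⁻¹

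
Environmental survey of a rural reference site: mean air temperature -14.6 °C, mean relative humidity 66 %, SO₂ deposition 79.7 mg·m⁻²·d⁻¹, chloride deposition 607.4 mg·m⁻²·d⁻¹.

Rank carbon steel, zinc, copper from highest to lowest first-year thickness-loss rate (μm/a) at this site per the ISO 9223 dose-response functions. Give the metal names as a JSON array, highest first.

["carbon steel", "zinc", "copper"]

carbon steel: temperature factor f = +0.150·(-24.6) = -3.6900
  sulphur-dioxide contribution → 1.612 μm/a
  chloride contribution → 26.71 μm/a
  total first-year rate 28.32 μm/a
zinc: f(T) = +0.038·(T−10) [T≤10 °C] = -0.9348
  sulphur-dioxide contribution → 0.7241 μm/a
  chloride contribution → 0.3311 μm/a
  total first-year rate 1.055 μm/a
copper: f(T) = +0.126·(T−10) [T≤10 °C] = -3.0996
  sulphur-dioxide contribution → 0.03661 μm/a
  chloride contribution → 0.3044 μm/a
  total first-year rate 0.341 μm/a
Ordering by μm/a: carbon steel (28.3) > zinc (1.06) > copper (0.341)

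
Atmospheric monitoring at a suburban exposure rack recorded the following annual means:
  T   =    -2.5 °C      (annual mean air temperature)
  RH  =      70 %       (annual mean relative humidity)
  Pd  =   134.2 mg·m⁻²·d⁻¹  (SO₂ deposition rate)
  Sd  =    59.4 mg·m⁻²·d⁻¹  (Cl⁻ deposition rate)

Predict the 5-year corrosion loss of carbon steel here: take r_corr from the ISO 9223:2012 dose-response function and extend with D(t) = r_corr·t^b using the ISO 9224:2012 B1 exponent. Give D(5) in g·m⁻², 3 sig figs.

D(5) = 469 g·m⁻²

carbon steel: temperature factor f = +0.150·(-12.5) = -1.8750
  Pd branch = 1.77·Pd^0.52·e^(0.02·RH+f) = 14.06 μm/a
  Sd branch = 0.102·Sd^0.62·e^(0.033·RH+0.04·T) = 11.7 μm/a
  sum: 14.06 + 11.7 → r_corr = 25.76 μm/a
Power-law: D(5) = r_corr · 5^0.523
  D(5) = 25.76 × 5^0.523 = 25.76 × 2.32 = 59.78 μm
  Mass loss = 59.78 μm × 7.85 g/cm³ = 469.3 g·m⁻²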